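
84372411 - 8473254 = 75899157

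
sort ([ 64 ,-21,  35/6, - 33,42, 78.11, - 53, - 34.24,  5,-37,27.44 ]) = [ - 53,  -  37, -34.24, - 33, - 21, 5, 35/6, 27.44,  42 , 64,78.11] 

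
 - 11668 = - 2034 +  - 9634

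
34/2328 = 17/1164 = 0.01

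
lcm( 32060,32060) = 32060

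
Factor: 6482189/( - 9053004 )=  - 2^(  -  2)*3^( - 1)*7^1*754417^( - 1)*926027^1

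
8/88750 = 4/44375 = 0.00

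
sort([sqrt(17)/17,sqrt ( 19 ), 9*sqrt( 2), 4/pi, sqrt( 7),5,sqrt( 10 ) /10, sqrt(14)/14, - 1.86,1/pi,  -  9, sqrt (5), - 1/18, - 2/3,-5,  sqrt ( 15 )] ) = [-9, - 5, - 1.86, - 2/3, - 1/18, sqrt( 17)/17, sqrt(14)/14, sqrt(10 )/10, 1/pi, 4/pi, sqrt( 5), sqrt(7 ), sqrt( 15), sqrt( 19), 5,  9*sqrt( 2) ]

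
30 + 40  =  70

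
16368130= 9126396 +7241734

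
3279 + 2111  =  5390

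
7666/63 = 121 + 43/63= 121.68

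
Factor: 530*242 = 2^2*5^1*11^2*53^1 =128260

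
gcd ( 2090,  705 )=5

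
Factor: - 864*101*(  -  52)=4537728 = 2^7 * 3^3*13^1 * 101^1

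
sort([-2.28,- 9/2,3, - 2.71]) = [ - 9/2,  -  2.71,- 2.28, 3]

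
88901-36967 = 51934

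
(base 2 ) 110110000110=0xD86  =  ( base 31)3il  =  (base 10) 3462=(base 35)2SW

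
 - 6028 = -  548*11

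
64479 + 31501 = 95980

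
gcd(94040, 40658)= 2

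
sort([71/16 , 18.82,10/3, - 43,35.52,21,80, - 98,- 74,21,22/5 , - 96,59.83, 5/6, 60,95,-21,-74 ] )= [  -  98, - 96,- 74, - 74, - 43,-21,5/6,10/3,22/5,71/16,  18.82,21,21 , 35.52,59.83, 60,80,95]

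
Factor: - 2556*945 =-2^2* 3^5*5^1*7^1*71^1 =- 2415420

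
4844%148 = 108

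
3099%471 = 273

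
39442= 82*481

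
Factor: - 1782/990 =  - 3^2  *5^ ( - 1) = -9/5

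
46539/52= 894 + 51/52 = 894.98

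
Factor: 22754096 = 2^4*19^1*29^2 * 89^1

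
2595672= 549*4728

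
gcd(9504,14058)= 198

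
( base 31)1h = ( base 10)48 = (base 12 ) 40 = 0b110000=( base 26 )1M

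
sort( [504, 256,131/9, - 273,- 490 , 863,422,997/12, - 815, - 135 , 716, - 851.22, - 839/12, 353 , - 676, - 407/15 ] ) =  [ - 851.22, - 815,-676, - 490, - 273, - 135, - 839/12, - 407/15, 131/9, 997/12 , 256, 353, 422, 504, 716,863 ]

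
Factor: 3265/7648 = 2^( - 5 )* 5^1*239^(  -  1)*653^1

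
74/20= 3 + 7/10 = 3.70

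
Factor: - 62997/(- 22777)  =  3^1 * 11^1 *23^1*83^1*22777^( - 1)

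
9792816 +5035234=14828050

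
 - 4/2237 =  -  1 + 2233/2237 = - 0.00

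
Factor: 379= 379^1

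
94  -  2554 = -2460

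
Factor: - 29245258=  -  2^1*7^2 * 457^1*653^1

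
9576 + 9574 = 19150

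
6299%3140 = 19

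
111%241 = 111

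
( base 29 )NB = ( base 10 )678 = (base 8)1246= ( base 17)25F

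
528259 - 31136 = 497123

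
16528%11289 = 5239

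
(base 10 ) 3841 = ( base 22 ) 7KD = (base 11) 2982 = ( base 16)F01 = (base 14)1585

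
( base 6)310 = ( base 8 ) 162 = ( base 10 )114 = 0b1110010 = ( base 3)11020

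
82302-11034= 71268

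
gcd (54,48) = 6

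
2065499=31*66629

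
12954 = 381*34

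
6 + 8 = 14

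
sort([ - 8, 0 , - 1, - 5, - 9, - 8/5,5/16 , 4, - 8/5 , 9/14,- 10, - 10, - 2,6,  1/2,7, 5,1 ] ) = [ - 10, - 10,  -  9, - 8 , - 5, - 2, - 8/5,-8/5, - 1,0,5/16, 1/2, 9/14, 1,4, 5, 6, 7 ] 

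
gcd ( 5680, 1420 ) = 1420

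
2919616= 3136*931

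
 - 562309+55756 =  -506553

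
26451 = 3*8817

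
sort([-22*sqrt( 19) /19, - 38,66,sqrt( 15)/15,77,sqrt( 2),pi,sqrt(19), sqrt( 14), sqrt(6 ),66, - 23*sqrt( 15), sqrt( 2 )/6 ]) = [ - 23*sqrt( 15), - 38, - 22*sqrt(19 )/19, sqrt(2 ) /6,sqrt( 15 )/15,sqrt ( 2),sqrt (6), pi,sqrt( 14), sqrt( 19),66,66, 77]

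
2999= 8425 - 5426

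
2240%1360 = 880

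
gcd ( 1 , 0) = 1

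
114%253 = 114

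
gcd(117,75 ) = 3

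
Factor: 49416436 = 2^2*12354109^1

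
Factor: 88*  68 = 2^5 *11^1 * 17^1 = 5984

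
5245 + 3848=9093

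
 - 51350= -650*79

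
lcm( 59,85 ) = 5015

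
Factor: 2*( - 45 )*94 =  - 2^2*3^2*5^1 * 47^1 = -  8460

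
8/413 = 8/413 = 0.02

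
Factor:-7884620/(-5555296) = 103745/73096 = 2^(  -  3 )*5^1*9137^( - 1)*20749^1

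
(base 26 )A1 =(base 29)90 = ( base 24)AL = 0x105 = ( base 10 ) 261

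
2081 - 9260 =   -  7179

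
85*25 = 2125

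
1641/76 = 1641/76 = 21.59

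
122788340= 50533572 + 72254768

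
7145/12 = 595 + 5/12=595.42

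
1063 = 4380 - 3317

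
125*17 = 2125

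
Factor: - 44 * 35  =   - 2^2*5^1*7^1*11^1 = - 1540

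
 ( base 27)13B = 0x335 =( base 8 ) 1465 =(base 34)o5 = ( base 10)821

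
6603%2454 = 1695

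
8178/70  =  116 + 29/35 = 116.83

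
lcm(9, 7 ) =63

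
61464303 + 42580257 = 104044560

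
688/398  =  1 + 145/199 = 1.73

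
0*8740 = 0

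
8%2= 0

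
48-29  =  19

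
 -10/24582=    - 5/12291= - 0.00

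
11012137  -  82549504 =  - 71537367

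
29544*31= 915864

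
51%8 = 3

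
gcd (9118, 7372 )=194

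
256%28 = 4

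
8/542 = 4/271 = 0.01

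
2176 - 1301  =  875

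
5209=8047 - 2838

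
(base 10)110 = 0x6e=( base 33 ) 3B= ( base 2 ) 1101110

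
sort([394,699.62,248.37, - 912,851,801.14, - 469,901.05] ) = [ - 912, - 469,248.37, 394,699.62,801.14,851,901.05]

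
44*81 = 3564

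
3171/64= 49+35/64=49.55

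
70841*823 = 58302143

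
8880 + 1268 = 10148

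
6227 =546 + 5681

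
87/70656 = 29/23552 = 0.00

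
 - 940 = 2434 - 3374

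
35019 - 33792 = 1227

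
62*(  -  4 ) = -248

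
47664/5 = 47664/5=9532.80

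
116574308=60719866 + 55854442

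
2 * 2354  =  4708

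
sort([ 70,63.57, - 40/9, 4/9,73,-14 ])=[ - 14,-40/9,4/9 , 63.57,70,73]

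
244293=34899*7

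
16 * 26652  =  426432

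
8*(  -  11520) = -92160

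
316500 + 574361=890861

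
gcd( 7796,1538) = 2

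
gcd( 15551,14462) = 1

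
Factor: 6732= 2^2 * 3^2*11^1*17^1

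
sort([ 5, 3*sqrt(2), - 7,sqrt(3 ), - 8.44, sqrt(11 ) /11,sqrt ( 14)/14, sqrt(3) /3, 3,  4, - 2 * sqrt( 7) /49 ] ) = [  -  8.44, - 7, - 2*sqrt( 7)/49, sqrt(14)/14,sqrt ( 11 )/11, sqrt( 3 )/3,  sqrt( 3), 3, 4, 3*sqrt( 2 ), 5] 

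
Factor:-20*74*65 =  - 2^3*5^2*13^1*37^1=- 96200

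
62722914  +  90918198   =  153641112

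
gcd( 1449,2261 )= 7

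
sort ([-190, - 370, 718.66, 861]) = [ - 370, - 190, 718.66,861 ] 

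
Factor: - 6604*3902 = - 25768808 = - 2^3*13^1* 127^1 * 1951^1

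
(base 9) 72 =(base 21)32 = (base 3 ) 2102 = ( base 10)65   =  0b1000001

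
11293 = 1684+9609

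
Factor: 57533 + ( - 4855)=2^1*26339^1 = 52678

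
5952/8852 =1488/2213 = 0.67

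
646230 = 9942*65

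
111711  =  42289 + 69422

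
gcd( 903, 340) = 1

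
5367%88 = 87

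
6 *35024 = 210144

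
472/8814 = 236/4407= 0.05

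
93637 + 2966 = 96603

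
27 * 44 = 1188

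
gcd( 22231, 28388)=47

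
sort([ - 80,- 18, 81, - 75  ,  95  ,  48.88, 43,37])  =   [  -  80, - 75, - 18,37, 43, 48.88, 81, 95 ]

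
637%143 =65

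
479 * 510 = 244290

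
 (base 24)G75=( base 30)act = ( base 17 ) 1f85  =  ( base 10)9389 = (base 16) 24ad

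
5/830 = 1/166 = 0.01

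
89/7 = 89/7  =  12.71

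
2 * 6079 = 12158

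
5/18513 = 5/18513 = 0.00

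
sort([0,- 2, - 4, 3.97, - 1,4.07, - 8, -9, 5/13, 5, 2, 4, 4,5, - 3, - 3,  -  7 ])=[- 9, - 8, - 7,  -  4,-3,  -  3, - 2, - 1,0, 5/13 , 2, 3.97 , 4, 4,4.07,5, 5]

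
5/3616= 5/3616 = 0.00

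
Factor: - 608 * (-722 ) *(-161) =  - 2^6*7^1 * 19^3 * 23^1= -70675136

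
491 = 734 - 243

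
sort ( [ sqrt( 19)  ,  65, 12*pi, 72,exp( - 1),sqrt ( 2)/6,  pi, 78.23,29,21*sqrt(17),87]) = [sqrt( 2 )/6,exp( - 1),pi,sqrt (19), 29,12*pi,65,72,78.23,21*sqrt(17), 87]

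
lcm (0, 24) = 0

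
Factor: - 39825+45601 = 5776 = 2^4*19^2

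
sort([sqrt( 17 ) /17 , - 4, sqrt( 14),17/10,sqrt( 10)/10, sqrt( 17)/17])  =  [ - 4,  sqrt( 17)/17, sqrt( 17)/17,sqrt( 10 ) /10,17/10,sqrt( 14 )] 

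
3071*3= 9213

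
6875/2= 6875/2= 3437.50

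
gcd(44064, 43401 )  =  51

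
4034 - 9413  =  -5379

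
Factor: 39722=2^1*19861^1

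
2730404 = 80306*34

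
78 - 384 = -306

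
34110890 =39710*859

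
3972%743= 257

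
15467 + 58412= 73879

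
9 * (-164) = -1476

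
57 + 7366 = 7423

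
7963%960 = 283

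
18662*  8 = 149296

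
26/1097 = 26/1097 = 0.02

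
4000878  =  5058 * 791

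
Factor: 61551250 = 2^1*5^4*41^1* 1201^1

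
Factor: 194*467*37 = 3352126=2^1*37^1*97^1*467^1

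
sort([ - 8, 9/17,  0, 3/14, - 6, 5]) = [-8,-6,0, 3/14, 9/17, 5]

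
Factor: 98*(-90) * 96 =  - 2^7*3^3 * 5^1*7^2 = -846720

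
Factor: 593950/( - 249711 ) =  - 84850/35673 =- 2^1 * 3^( - 1 )*5^2*11^( -1 )*23^ ( - 1)*47^( - 1)*1697^1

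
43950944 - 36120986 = 7829958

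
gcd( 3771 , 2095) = 419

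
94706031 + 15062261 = 109768292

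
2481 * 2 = 4962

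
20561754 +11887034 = 32448788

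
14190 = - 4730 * ( - 3 ) 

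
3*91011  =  273033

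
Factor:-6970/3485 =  - 2^1=- 2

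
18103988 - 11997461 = 6106527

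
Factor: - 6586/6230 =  - 5^( - 1 )*7^ (  -  1 )*37^1 = - 37/35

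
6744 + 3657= 10401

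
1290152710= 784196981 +505955729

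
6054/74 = 81  +  30/37 = 81.81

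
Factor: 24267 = 3^1*8089^1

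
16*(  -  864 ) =  -  13824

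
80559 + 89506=170065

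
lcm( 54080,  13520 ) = 54080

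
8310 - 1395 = 6915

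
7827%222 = 57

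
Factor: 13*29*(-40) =-15080 = - 2^3*5^1*13^1 * 29^1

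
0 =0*674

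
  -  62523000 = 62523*(  -  1000)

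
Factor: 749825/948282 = 2^(-1) * 3^(-1)*5^2 * 89^1*337^1*158047^ ( - 1)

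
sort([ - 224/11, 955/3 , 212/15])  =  [-224/11, 212/15,  955/3]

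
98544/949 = 103+797/949 = 103.84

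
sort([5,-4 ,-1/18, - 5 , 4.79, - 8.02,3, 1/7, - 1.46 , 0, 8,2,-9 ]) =[ - 9, - 8.02, - 5, - 4, - 1.46, - 1/18,0 , 1/7,2, 3, 4.79, 5,8] 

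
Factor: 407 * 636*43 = 11130636 = 2^2 * 3^1 * 11^1 *37^1*43^1*  53^1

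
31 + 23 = 54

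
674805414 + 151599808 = 826405222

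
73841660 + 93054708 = 166896368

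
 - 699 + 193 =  - 506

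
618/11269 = 618/11269 = 0.05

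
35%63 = 35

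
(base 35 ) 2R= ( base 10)97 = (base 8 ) 141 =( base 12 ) 81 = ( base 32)31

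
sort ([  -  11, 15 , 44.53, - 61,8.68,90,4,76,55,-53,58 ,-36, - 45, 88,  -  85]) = [ - 85, - 61, - 53,-45, - 36, - 11, 4 , 8.68  ,  15 , 44.53, 55,58,76,88, 90]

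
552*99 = 54648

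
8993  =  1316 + 7677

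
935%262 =149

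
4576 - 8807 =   -  4231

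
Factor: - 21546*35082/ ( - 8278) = 2^1*3^6*7^1*19^1*1949^1 * 4139^( - 1 ) = 377938386/4139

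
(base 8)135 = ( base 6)233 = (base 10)93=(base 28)39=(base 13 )72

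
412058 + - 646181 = - 234123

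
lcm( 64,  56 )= 448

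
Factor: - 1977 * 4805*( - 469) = 4455258465  =  3^1*5^1*7^1*31^2*67^1*659^1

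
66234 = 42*1577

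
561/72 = 187/24 = 7.79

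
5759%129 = 83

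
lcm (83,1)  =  83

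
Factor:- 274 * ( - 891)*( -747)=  - 182368098 = - 2^1*3^6*11^1*83^1*137^1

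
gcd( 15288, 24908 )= 52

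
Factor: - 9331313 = - 41^1 * 227593^1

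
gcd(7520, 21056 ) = 1504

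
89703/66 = 29901/22 = 1359.14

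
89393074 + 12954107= 102347181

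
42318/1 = 42318 = 42318.00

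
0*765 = 0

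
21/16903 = 21/16903 = 0.00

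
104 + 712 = 816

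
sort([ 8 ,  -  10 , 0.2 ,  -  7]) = [ - 10,-7,0.2, 8]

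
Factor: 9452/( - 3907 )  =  -2^2*17^1*139^1*3907^ (  -  1 )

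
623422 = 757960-134538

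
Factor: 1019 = 1019^1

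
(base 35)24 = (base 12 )62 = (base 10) 74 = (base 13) 59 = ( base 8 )112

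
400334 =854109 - 453775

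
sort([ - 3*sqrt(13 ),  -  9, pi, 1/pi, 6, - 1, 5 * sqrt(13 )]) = [ - 3*sqrt( 13 ), - 9, - 1, 1/pi,pi,6, 5 * sqrt( 13)]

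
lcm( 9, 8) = 72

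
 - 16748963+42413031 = 25664068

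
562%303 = 259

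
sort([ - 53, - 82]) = [-82,-53]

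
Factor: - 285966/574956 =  - 15887/31942= -2^( - 1)*15887^1*15971^(  -  1) 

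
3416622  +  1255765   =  4672387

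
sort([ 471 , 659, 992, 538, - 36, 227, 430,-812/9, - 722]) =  [ - 722,  -  812/9,-36,227,  430,471, 538,  659, 992]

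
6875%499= 388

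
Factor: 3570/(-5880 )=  - 2^( - 2)*7^(  -  1) * 17^1 = -17/28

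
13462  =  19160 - 5698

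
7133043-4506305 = 2626738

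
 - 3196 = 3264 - 6460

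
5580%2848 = 2732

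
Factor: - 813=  - 3^1*271^1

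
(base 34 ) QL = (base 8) 1611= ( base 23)1g8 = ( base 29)126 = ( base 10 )905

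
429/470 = 429/470= 0.91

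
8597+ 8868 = 17465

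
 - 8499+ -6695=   -15194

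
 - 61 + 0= - 61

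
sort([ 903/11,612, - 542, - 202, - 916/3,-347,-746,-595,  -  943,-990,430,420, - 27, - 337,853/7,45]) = [  -  990,- 943, - 746, - 595, - 542, - 347, - 337, - 916/3,-202, - 27,45 , 903/11, 853/7, 420,430,  612] 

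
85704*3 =257112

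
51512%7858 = 4364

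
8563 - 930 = 7633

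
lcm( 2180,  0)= 0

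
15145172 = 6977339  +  8167833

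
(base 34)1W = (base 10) 66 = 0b1000010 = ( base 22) 30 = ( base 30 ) 26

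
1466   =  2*733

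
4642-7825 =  - 3183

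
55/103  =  55/103 = 0.53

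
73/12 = 73/12 = 6.08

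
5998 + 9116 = 15114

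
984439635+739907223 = 1724346858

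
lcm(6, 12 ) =12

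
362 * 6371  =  2306302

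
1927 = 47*41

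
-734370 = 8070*(-91 )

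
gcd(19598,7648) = 478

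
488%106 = 64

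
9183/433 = 9183/433= 21.21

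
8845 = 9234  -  389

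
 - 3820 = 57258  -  61078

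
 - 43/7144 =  - 1 + 7101/7144 = - 0.01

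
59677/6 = 59677/6 = 9946.17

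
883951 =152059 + 731892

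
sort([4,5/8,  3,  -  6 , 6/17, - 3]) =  [ - 6, - 3, 6/17 , 5/8, 3, 4] 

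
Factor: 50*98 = 4900 =2^2*5^2* 7^2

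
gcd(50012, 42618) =2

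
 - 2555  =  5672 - 8227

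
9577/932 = 9577/932 = 10.28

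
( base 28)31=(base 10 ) 85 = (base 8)125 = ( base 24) 3d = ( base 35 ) 2F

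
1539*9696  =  14922144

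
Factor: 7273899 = 3^2*808211^1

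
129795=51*2545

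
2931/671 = 2931/671 = 4.37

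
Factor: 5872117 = 5872117^1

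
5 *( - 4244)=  - 21220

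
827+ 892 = 1719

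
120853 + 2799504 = 2920357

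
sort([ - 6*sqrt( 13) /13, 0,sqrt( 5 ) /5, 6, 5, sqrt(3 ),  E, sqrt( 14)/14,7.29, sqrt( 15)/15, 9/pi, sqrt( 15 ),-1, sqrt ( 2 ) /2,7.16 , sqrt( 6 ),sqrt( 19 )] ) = [-6*sqrt( 13 ) /13,-1, 0, sqrt( 15 ) /15, sqrt( 14)/14,sqrt(5) /5, sqrt( 2) /2, sqrt(3 ),sqrt( 6 ), E,9/pi,sqrt( 15 ),  sqrt( 19 ),  5,6,7.16, 7.29]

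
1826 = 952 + 874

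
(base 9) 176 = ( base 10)150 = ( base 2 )10010110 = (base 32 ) 4M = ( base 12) 106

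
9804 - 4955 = 4849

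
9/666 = 1/74 = 0.01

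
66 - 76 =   -  10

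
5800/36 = 1450/9 = 161.11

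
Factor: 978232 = 2^3* 122279^1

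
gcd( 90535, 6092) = 1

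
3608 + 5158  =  8766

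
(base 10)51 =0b110011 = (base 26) 1P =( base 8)63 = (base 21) 29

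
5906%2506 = 894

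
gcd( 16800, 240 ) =240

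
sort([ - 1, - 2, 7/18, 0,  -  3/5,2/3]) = [  -  2, - 1,-3/5,0,7/18,2/3]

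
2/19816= 1/9908 = 0.00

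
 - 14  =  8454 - 8468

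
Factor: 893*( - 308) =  -275044 = - 2^2*  7^1*11^1*19^1*47^1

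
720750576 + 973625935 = 1694376511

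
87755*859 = 75381545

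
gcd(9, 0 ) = 9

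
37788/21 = 1799 + 3/7 =1799.43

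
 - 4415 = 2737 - 7152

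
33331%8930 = 6541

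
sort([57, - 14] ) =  [ - 14,  57]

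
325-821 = - 496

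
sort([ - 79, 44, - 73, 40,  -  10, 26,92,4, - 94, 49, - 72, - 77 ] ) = [-94, - 79 ,-77, - 73,- 72 , - 10,4,26, 40, 44,49, 92]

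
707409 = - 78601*(-9)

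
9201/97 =9201/97 = 94.86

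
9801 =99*99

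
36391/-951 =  - 39+698/951= - 38.27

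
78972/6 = 13162 = 13162.00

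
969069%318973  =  12150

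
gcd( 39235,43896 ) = 59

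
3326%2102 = 1224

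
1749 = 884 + 865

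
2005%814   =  377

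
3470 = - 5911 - -9381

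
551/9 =61 + 2/9 = 61.22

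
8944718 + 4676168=13620886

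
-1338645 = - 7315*183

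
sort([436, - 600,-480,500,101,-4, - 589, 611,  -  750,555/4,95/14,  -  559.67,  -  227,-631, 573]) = [  -  750,-631,  -  600,-589, - 559.67, - 480, - 227,-4,95/14,101,555/4, 436,500,573,611]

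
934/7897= 934/7897 = 0.12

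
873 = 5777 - 4904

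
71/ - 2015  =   - 1  +  1944/2015 =- 0.04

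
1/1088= 1/1088  =  0.00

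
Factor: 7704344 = 2^3*963043^1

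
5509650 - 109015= 5400635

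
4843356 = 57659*84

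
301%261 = 40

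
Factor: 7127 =7127^1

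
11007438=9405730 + 1601708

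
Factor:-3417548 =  - 2^2*854387^1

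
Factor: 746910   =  2^1*3^2*5^1*43^1*193^1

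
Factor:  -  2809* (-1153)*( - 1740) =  - 5635471980 = -  2^2 * 3^1*5^1*29^1 * 53^2*1153^1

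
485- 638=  - 153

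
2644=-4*(  -  661) 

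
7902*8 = 63216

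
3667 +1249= 4916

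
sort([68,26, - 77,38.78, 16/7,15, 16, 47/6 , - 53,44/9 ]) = [ - 77 , - 53, 16/7,  44/9,47/6,15,16, 26, 38.78,68]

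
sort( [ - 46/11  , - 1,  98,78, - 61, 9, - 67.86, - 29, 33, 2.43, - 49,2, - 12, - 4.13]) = [-67.86,-61 , - 49 , - 29, - 12, - 46/11, -4.13, - 1,2, 2.43 , 9,33 , 78,  98 ] 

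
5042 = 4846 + 196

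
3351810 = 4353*770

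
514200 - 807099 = -292899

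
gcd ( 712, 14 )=2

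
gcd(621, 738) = 9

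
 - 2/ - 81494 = 1/40747 = 0.00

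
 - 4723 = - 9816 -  - 5093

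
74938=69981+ 4957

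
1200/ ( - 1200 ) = - 1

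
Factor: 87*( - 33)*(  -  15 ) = 43065 = 3^3*5^1 * 11^1*29^1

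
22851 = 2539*9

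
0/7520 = 0 =0.00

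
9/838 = 9/838= 0.01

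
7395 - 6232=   1163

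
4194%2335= 1859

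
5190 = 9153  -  3963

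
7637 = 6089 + 1548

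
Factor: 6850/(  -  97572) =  - 3425/48786 = -2^( - 1)*3^(-1)*5^2*47^( - 1 )*137^1*173^( - 1 )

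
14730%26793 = 14730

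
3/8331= 1/2777 = 0.00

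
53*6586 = 349058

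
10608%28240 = 10608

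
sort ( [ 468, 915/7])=[ 915/7, 468 ]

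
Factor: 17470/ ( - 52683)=  -  2^1*3^(  -  1)*5^1*17^( -1)*1033^( -1)*1747^1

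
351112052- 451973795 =  -  100861743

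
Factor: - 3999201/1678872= - 1333067/559624 =- 2^( - 3)*13^( - 1)*313^1*4259^1* 5381^( - 1 ) 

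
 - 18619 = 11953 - 30572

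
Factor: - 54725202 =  - 2^1 *3^2* 7^1 * 47^1 *9241^1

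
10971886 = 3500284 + 7471602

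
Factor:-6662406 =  - 2^1*3^1*1110401^1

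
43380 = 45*964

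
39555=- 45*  (-879)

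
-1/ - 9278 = 1/9278 = 0.00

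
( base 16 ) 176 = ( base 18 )12E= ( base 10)374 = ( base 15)19e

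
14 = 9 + 5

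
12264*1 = 12264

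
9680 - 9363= 317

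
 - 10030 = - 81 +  - 9949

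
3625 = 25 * 145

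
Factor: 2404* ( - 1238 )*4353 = -12955189656 = - 2^3 *3^1*601^1*619^1*1451^1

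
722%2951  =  722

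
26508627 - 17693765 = 8814862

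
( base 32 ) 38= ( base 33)35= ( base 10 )104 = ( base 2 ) 1101000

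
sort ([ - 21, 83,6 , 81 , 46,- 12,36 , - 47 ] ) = [ - 47, - 21, - 12,6,36,46 , 81, 83 ] 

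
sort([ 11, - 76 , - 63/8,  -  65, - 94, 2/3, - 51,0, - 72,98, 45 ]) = [ - 94, - 76, - 72, - 65, - 51,-63/8,0,  2/3, 11, 45, 98 ]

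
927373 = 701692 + 225681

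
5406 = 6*901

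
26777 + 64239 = 91016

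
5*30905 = 154525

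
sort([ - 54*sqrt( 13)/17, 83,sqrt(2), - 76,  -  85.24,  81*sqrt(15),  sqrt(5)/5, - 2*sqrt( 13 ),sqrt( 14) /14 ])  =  [- 85.24,- 76, - 54*sqrt ( 13 )/17,- 2*sqrt ( 13 ),sqrt( 14 ) /14,  sqrt( 5 )/5, sqrt( 2), 83,  81*sqrt ( 15 )]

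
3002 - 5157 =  - 2155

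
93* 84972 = 7902396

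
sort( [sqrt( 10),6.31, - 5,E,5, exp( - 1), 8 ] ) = [-5, exp( - 1),E,sqrt(10), 5,6.31,8 ] 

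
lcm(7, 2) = 14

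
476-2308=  - 1832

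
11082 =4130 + 6952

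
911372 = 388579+522793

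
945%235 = 5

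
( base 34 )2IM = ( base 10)2946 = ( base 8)5602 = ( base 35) 2E6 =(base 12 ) 1856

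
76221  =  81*941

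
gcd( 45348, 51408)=12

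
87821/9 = 87821/9 = 9757.89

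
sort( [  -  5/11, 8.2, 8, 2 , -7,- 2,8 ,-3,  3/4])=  [ - 7, - 3, - 2 , - 5/11 , 3/4,2,8, 8 , 8.2] 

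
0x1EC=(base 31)fr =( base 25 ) jh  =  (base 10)492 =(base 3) 200020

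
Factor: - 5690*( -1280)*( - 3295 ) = -23998144000 = -2^9 * 5^3  *569^1*659^1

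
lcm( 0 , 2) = 0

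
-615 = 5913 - 6528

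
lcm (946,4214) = 46354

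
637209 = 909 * 701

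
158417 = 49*3233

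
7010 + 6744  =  13754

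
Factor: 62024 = 2^3*7753^1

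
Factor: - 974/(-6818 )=1/7 = 7^( - 1)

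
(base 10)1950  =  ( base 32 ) 1su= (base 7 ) 5454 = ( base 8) 3636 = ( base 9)2606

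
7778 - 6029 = 1749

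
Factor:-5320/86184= - 3^( - 4 )* 5^1 = - 5/81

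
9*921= 8289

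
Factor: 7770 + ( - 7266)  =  2^3*3^2*7^1= 504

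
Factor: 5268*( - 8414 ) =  - 2^3 * 3^1 * 7^1 * 439^1*601^1 = - 44324952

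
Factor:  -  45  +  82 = 37 = 37^1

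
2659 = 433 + 2226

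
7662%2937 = 1788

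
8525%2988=2549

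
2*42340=84680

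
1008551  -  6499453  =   - 5490902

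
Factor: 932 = 2^2*233^1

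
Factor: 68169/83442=2^( - 1)*31^1*733^1*13907^( - 1 )= 22723/27814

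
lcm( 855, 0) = 0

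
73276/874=83 + 367/437 = 83.84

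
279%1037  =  279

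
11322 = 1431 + 9891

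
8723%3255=2213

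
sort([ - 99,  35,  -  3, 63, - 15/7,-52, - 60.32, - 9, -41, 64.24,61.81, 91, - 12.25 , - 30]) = [ - 99, - 60.32,  -  52, -41,-30,  -  12.25,-9, - 3, - 15/7,35,61.81, 63, 64.24, 91]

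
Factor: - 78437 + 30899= - 2^1*3^2*19^1*139^1 = - 47538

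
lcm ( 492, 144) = 5904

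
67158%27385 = 12388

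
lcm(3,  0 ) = 0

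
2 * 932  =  1864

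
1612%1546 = 66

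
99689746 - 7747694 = 91942052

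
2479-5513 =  - 3034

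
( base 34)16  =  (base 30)1A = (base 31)19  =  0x28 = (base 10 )40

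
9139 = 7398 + 1741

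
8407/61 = 8407/61 = 137.82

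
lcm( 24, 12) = 24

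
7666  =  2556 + 5110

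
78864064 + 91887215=170751279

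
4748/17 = 4748/17 = 279.29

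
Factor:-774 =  - 2^1 * 3^2*43^1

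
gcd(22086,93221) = 1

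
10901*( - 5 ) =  - 54505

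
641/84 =7 + 53/84 = 7.63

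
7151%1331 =496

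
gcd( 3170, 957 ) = 1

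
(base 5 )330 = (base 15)60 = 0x5a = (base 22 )42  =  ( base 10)90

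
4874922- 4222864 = 652058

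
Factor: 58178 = 2^1*19^1*1531^1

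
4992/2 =2496 = 2496.00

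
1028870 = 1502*685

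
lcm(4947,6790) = 346290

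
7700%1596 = 1316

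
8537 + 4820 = 13357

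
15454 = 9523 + 5931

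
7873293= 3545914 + 4327379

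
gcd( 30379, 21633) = 1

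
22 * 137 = 3014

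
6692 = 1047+5645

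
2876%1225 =426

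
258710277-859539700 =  - 600829423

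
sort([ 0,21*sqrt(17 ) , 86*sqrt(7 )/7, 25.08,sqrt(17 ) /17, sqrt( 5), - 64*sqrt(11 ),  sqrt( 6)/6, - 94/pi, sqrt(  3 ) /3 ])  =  [-64*sqrt( 11 ), - 94/pi, 0, sqrt( 17)/17,sqrt(6)/6,sqrt(3 )/3, sqrt(5), 25.08, 86*sqrt( 7)/7, 21 * sqrt(17)]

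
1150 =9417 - 8267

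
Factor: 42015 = 3^1*5^1* 2801^1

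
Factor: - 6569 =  - 6569^1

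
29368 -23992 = 5376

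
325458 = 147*2214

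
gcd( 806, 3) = 1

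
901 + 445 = 1346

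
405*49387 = 20001735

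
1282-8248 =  - 6966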